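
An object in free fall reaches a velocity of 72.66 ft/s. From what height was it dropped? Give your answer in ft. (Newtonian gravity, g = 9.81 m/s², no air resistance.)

v = 72.66 ft/s × 0.3048 = 22.1468 m/s
h = v² / (2g) = 22.1468² / (2 × 9.81) = 24.999 m
h = 24.999 m / 0.3048 = 82.02 ft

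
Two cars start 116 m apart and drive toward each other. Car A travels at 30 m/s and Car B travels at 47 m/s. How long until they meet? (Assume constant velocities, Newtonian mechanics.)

Combined speed: v_combined = 30 + 47 = 77 m/s
Time to meet: t = d/v_combined = 116/77 = 1.51 s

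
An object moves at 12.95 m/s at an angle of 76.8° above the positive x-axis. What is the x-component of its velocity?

vₓ = v cos(θ) = 12.95 × cos(76.8°) = 2.96 m/s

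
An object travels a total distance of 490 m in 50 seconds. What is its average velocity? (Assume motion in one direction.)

v_avg = Δd / Δt = 490 / 50 = 9.8 m/s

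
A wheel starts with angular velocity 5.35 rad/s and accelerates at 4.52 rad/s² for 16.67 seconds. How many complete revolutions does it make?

θ = ω₀t + ½αt² = 5.35×16.67 + ½×4.52×16.67² = 717.213414 rad
Total revolutions = θ/(2π) = 717.213414/(2π) = 114.15
Complete revolutions = ⌊114.15⌋ = 114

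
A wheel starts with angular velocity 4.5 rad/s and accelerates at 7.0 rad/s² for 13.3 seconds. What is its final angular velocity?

ω = ω₀ + αt = 4.5 + 7.0 × 13.3 = 97.6 rad/s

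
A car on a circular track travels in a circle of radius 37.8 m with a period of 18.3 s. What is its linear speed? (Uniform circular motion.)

v = 2πr/T = 2π×37.8/18.3 = 12.98 m/s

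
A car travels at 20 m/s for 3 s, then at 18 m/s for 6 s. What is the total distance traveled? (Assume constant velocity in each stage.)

d₁ = v₁t₁ = 20 × 3 = 60 m
d₂ = v₂t₂ = 18 × 6 = 108 m
d_total = 60 + 108 = 168 m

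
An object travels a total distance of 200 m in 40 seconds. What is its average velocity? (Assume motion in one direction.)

v_avg = Δd / Δt = 200 / 40 = 5.0 m/s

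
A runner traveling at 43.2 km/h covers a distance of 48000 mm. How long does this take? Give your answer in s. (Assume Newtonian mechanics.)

d = 48000 mm × 0.001 = 48.0 m
v = 43.2 km/h × 0.2777777777777778 = 12.0 m/s
t = d / v = 48.0 / 12.0 = 4.0 s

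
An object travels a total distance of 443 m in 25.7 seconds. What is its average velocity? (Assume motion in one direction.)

v_avg = Δd / Δt = 443 / 25.7 = 17.24 m/s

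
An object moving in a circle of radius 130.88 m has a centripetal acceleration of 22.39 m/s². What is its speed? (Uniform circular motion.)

v = √(a_c × r) = √(22.39 × 130.88) = 54.13 m/s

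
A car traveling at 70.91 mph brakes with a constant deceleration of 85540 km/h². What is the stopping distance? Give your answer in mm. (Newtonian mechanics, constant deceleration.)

v₀ = 70.91 mph × 0.44704 = 31.6996 m/s
a = 85540 km/h² × 7.716049382716049e-05 = 6.60031 m/s²
d = v₀² / (2a) = 31.6996² / (2 × 6.60031) = 1004.86 / 13.2006 = 76.1223 m
d = 76.1223 m / 0.001 = 76120 mm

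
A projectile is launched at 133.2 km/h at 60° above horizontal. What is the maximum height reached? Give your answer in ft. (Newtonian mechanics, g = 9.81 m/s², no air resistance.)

v₀ = 133.2 km/h × 0.2777777777777778 = 37.0 m/s
H = v₀² × sin²(θ) / (2g) = 37.0² × sin(60°)² / (2 × 9.81) = 1369.0 × 0.75 / 19.62 = 52.3318 m
H = 52.3318 m / 0.3048 = 171.7 ft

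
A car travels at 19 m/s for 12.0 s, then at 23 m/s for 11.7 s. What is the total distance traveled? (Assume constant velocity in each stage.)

d₁ = v₁t₁ = 19 × 12.0 = 228.0 m
d₂ = v₂t₂ = 23 × 11.7 = 269.1 m
d_total = 228.0 + 269.1 = 497.1 m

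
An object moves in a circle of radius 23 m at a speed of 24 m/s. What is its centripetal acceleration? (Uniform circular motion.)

a_c = v²/r = 24²/23 = 576/23 = 25.04 m/s²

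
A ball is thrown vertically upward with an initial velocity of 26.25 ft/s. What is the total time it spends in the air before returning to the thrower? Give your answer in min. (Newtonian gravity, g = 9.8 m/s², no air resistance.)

v₀ = 26.25 ft/s × 0.3048 = 8.001 m/s
t_total = 2 × v₀ / g = 2 × 8.001 / 9.8 = 1.63286 s
t_total = 1.63286 s / 60.0 = 0.02721 min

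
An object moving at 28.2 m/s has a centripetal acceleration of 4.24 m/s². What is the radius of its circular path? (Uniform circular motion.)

r = v²/a_c = 28.2²/4.24 = 187.56 m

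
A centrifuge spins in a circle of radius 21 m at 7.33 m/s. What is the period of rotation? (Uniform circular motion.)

T = 2πr/v = 2π×21/7.33 = 18.0 s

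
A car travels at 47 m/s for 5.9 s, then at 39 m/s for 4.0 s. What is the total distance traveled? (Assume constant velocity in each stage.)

d₁ = v₁t₁ = 47 × 5.9 = 277.3 m
d₂ = v₂t₂ = 39 × 4.0 = 156.0 m
d_total = 277.3 + 156.0 = 433.3 m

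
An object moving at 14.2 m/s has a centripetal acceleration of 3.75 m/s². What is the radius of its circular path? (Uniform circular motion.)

r = v²/a_c = 14.2²/3.75 = 53.77 m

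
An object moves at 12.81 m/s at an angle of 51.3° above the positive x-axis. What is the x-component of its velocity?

vₓ = v cos(θ) = 12.81 × cos(51.3°) = 8.01 m/s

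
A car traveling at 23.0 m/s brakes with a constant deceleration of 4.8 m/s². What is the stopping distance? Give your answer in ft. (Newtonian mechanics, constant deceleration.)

d = v₀² / (2a) = 23.0² / (2 × 4.8) = 529.0 / 9.6 = 55.1042 m
d = 55.1042 m / 0.3048 = 180.8 ft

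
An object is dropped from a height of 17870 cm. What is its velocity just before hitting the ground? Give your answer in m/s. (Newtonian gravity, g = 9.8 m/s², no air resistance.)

h = 17870 cm × 0.01 = 178.7 m
v = √(2gh) = √(2 × 9.8 × 178.7) = 59.18 m/s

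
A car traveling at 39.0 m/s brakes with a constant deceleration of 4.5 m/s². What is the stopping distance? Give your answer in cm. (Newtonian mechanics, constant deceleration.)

d = v₀² / (2a) = 39.0² / (2 × 4.5) = 1521.0 / 9.0 = 169.0 m
d = 169.0 m / 0.01 = 16900 cm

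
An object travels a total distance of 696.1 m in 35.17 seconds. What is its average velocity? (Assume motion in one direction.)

v_avg = Δd / Δt = 696.1 / 35.17 = 19.79 m/s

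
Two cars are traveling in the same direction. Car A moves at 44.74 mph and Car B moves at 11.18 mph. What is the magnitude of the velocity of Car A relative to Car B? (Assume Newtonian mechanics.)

v_rel = |v_A - v_B| = |44.74 - 11.18| = 33.56 mph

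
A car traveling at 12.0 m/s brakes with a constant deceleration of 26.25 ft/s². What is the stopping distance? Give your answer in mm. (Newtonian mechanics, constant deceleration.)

a = 26.25 ft/s² × 0.3048 = 8.001 m/s²
d = v₀² / (2a) = 12.0² / (2 × 8.001) = 144.0 / 16.002 = 8.99888 m
d = 8.99888 m / 0.001 = 8999 mm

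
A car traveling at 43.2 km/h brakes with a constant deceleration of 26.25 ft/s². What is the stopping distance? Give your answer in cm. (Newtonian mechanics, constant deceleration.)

v₀ = 43.2 km/h × 0.2777777777777778 = 12.0 m/s
a = 26.25 ft/s² × 0.3048 = 8.001 m/s²
d = v₀² / (2a) = 12.0² / (2 × 8.001) = 144.0 / 16.002 = 8.99888 m
d = 8.99888 m / 0.01 = 899.9 cm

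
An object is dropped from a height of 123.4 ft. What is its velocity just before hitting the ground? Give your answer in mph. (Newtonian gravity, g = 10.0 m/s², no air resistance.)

h = 123.4 ft × 0.3048 = 37.6123 m
v = √(2gh) = √(2 × 10.0 × 37.6123) = 27.4271 m/s
v = 27.4271 m/s / 0.44704 = 61.35 mph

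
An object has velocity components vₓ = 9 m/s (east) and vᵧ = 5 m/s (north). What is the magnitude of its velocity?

|v| = √(vₓ² + vᵧ²) = √(9² + 5²) = √(106) = 10.3 m/s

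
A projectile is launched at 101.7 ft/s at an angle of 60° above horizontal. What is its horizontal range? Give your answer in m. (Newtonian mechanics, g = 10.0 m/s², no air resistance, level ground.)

v₀ = 101.7 ft/s × 0.3048 = 30.9982 m/s
R = v₀² × sin(2θ) / g = 30.9982² × sin(2 × 60°) / 10.0 = 960.888 × 0.866025 / 10.0 = 83.22 m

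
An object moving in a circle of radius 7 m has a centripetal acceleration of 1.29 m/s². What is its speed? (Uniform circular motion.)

v = √(a_c × r) = √(1.29 × 7) = 3.0 m/s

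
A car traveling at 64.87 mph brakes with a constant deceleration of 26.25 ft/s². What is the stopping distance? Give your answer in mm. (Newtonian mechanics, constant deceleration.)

v₀ = 64.87 mph × 0.44704 = 28.9995 m/s
a = 26.25 ft/s² × 0.3048 = 8.001 m/s²
d = v₀² / (2a) = 28.9995² / (2 × 8.001) = 840.971 / 16.002 = 52.5541 m
d = 52.5541 m / 0.001 = 52550 mm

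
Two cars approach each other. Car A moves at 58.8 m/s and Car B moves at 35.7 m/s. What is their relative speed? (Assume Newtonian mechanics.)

v_rel = v_A + v_B = 58.8 + 35.7 = 94.5 m/s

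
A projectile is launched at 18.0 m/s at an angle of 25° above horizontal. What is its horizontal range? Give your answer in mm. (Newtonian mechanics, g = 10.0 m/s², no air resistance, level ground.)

R = v₀² × sin(2θ) / g = 18.0² × sin(2 × 25°) / 10.0 = 324.0 × 0.766044 / 10.0 = 24.8198 m
R = 24.8198 m / 0.001 = 24820 mm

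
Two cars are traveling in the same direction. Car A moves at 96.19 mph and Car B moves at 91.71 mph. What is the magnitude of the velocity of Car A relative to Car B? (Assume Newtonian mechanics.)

v_rel = |v_A - v_B| = |96.19 - 91.71| = 4.48 mph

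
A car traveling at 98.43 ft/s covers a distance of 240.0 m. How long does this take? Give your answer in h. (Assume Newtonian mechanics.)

v = 98.43 ft/s × 0.3048 = 30.0015 m/s
t = d / v = 240.0 / 30.0015 = 7.9996 s
t = 7.9996 s / 3600.0 = 0.002222 h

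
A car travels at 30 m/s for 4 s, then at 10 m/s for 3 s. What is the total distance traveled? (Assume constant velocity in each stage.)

d₁ = v₁t₁ = 30 × 4 = 120 m
d₂ = v₂t₂ = 10 × 3 = 30 m
d_total = 120 + 30 = 150 m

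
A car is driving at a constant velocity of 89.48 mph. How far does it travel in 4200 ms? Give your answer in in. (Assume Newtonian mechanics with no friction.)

v = 89.48 mph × 0.44704 = 40.0011 m/s
t = 4200 ms × 0.001 = 4.2 s
d = v × t = 40.0011 × 4.2 = 168.005 m
d = 168.005 m / 0.0254 = 6614 in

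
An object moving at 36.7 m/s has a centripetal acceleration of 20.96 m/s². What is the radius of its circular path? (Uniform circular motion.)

r = v²/a_c = 36.7²/20.96 = 64.26 m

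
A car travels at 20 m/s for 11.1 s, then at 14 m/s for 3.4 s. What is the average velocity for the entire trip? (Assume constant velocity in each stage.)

d₁ = v₁t₁ = 20 × 11.1 = 222.0 m
d₂ = v₂t₂ = 14 × 3.4 = 47.6 m
d_total = 269.6 m, t_total = 14.5 s
v_avg = d_total/t_total = 269.6/14.5 = 18.59 m/s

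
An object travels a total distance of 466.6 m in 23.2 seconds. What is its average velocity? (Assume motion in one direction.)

v_avg = Δd / Δt = 466.6 / 23.2 = 20.11 m/s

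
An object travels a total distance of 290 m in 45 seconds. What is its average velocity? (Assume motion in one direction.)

v_avg = Δd / Δt = 290 / 45 = 6.44 m/s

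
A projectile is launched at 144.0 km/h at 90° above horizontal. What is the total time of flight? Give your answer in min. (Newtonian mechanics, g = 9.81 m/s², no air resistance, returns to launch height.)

v₀ = 144.0 km/h × 0.2777777777777778 = 40.0 m/s
T = 2 × v₀ × sin(θ) / g = 2 × 40.0 × sin(90°) / 9.81 = 2 × 40.0 × 1.0 / 9.81 = 8.15494 s
T = 8.15494 s / 60.0 = 0.1359 min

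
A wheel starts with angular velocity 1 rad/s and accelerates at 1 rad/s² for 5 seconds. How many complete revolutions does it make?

θ = ω₀t + ½αt² = 1×5 + ½×1×5² = 17.5 rad
Total revolutions = θ/(2π) = 17.5/(2π) = 2.79
Complete revolutions = ⌊2.79⌋ = 2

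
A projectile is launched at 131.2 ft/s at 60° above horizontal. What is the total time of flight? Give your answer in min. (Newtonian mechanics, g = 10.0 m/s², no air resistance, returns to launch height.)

v₀ = 131.2 ft/s × 0.3048 = 39.9898 m/s
T = 2 × v₀ × sin(θ) / g = 2 × 39.9898 × sin(60°) / 10.0 = 2 × 39.9898 × 0.866025 / 10.0 = 6.92643 s
T = 6.92643 s / 60.0 = 0.1154 min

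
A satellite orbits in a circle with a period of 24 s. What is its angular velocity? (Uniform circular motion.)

ω = 2π/T = 2π/24 = 0.2618 rad/s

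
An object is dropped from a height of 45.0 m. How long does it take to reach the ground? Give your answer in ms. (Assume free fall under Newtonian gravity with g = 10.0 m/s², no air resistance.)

t = √(2h/g) = √(2 × 45.0 / 10.0) = 3.0 s
t = 3.0 s / 0.001 = 3000 ms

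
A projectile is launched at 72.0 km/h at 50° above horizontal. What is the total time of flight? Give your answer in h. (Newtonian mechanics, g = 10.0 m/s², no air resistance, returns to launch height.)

v₀ = 72.0 km/h × 0.2777777777777778 = 20.0 m/s
T = 2 × v₀ × sin(θ) / g = 2 × 20.0 × sin(50°) / 10.0 = 2 × 20.0 × 0.766044 / 10.0 = 3.06418 s
T = 3.06418 s / 3600.0 = 0.0008512 h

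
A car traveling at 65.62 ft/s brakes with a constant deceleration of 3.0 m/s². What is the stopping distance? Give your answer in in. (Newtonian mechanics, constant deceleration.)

v₀ = 65.62 ft/s × 0.3048 = 20.001 m/s
d = v₀² / (2a) = 20.001² / (2 × 3.0) = 400.04 / 6.0 = 66.6733 m
d = 66.6733 m / 0.0254 = 2625 in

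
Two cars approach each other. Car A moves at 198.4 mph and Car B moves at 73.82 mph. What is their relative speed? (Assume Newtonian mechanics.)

v_rel = v_A + v_B = 198.4 + 73.82 = 272.22 mph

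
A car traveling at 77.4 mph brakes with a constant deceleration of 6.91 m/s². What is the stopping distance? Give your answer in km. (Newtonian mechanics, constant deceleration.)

v₀ = 77.4 mph × 0.44704 = 34.6009 m/s
d = v₀² / (2a) = 34.6009² / (2 × 6.91) = 1197.22 / 13.82 = 86.6295 m
d = 86.6295 m / 1000.0 = 0.08663 km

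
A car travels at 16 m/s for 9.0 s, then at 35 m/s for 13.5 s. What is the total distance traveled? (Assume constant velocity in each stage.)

d₁ = v₁t₁ = 16 × 9.0 = 144.0 m
d₂ = v₂t₂ = 35 × 13.5 = 472.5 m
d_total = 144.0 + 472.5 = 616.5 m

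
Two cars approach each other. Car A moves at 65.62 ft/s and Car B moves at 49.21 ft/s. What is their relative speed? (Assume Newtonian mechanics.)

v_rel = v_A + v_B = 65.62 + 49.21 = 114.83 ft/s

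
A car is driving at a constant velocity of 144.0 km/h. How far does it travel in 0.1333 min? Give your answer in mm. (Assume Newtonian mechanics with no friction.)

v = 144.0 km/h × 0.2777777777777778 = 40.0 m/s
t = 0.1333 min × 60.0 = 7.998 s
d = v × t = 40.0 × 7.998 = 319.92 m
d = 319.92 m / 0.001 = 319900 mm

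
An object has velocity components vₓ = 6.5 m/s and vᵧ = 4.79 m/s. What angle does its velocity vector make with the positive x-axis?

θ = arctan(vᵧ/vₓ) = arctan(4.79/6.5) = 36.39°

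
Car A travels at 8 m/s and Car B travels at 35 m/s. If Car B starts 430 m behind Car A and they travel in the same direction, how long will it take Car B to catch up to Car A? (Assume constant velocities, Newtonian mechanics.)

Relative speed: v_rel = 35 - 8 = 27 m/s
Time to catch: t = d₀/v_rel = 430/27 = 15.93 s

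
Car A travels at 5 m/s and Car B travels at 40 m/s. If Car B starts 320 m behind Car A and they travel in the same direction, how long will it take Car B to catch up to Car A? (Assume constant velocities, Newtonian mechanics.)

Relative speed: v_rel = 40 - 5 = 35 m/s
Time to catch: t = d₀/v_rel = 320/35 = 9.14 s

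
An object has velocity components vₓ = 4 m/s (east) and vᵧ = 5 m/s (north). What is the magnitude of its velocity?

|v| = √(vₓ² + vᵧ²) = √(4² + 5²) = √(41) = 6.4 m/s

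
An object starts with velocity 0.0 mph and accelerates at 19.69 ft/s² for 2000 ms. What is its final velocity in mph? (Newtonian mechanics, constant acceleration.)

v₀ = 0.0 mph × 0.44704 = 0.0 m/s
a = 19.69 ft/s² × 0.3048 = 6.00151 m/s²
t = 2000 ms × 0.001 = 2.0 s
v = v₀ + a × t = 0.0 + 6.00151 × 2.0 = 12.003 m/s
v = 12.003 m/s / 0.44704 = 26.85 mph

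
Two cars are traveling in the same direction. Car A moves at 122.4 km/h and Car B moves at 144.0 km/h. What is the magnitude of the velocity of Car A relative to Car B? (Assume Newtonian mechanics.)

v_rel = |v_A - v_B| = |122.4 - 144.0| = 21.6 km/h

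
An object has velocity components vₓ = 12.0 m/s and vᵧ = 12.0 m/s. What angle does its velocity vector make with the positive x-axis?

θ = arctan(vᵧ/vₓ) = arctan(12.0/12.0) = 45.0°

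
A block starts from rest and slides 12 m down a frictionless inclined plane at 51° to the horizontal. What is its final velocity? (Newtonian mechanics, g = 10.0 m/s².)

a = g sin(θ) = 10.0 × sin(51°) = 7.7715 m/s²
v = √(2ad) = √(2 × 7.7715 × 12) = 13.66 m/s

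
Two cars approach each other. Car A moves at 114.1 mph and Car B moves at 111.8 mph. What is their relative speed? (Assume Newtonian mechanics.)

v_rel = v_A + v_B = 114.1 + 111.8 = 225.9 mph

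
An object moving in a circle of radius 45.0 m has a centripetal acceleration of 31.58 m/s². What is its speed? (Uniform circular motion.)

v = √(a_c × r) = √(31.58 × 45.0) = 37.7 m/s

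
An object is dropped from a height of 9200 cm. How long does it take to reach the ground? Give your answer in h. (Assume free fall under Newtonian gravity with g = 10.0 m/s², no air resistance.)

h = 9200 cm × 0.01 = 92.0 m
t = √(2h/g) = √(2 × 92.0 / 10.0) = 4.28952 s
t = 4.28952 s / 3600.0 = 0.001192 h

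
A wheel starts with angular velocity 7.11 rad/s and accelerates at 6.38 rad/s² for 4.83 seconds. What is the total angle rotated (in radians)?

θ = ω₀t + ½αt² = 7.11×4.83 + ½×6.38×4.83² = 108.76 rad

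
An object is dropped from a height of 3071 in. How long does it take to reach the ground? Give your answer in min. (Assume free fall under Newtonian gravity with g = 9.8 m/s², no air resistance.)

h = 3071 in × 0.0254 = 78.0034 m
t = √(2h/g) = √(2 × 78.0034 / 9.8) = 3.98987 s
t = 3.98987 s / 60.0 = 0.0665 min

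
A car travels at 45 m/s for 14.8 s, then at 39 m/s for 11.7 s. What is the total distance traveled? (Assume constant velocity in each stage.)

d₁ = v₁t₁ = 45 × 14.8 = 666.0 m
d₂ = v₂t₂ = 39 × 11.7 = 456.3 m
d_total = 666.0 + 456.3 = 1122.3 m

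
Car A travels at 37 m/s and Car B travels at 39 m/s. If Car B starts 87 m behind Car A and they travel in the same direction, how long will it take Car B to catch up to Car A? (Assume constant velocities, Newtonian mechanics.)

Relative speed: v_rel = 39 - 37 = 2 m/s
Time to catch: t = d₀/v_rel = 87/2 = 43.5 s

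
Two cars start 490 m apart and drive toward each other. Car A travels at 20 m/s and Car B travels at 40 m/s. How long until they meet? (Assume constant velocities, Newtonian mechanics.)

Combined speed: v_combined = 20 + 40 = 60 m/s
Time to meet: t = d/v_combined = 490/60 = 8.17 s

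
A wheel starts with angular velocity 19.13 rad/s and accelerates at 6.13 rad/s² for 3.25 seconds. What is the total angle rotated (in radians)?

θ = ω₀t + ½αt² = 19.13×3.25 + ½×6.13×3.25² = 94.55 rad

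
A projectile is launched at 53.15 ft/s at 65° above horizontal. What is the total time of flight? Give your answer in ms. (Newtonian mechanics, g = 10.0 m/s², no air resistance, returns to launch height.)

v₀ = 53.15 ft/s × 0.3048 = 16.2001 m/s
T = 2 × v₀ × sin(θ) / g = 2 × 16.2001 × sin(65°) / 10.0 = 2 × 16.2001 × 0.906308 / 10.0 = 2.93646 s
T = 2.93646 s / 0.001 = 2936 ms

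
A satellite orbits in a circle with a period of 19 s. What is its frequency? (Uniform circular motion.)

f = 1/T = 1/19 = 0.0526 Hz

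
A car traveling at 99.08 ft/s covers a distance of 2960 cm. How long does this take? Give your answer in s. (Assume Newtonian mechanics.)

d = 2960 cm × 0.01 = 29.6 m
v = 99.08 ft/s × 0.3048 = 30.1996 m/s
t = d / v = 29.6 / 30.1996 = 0.9801 s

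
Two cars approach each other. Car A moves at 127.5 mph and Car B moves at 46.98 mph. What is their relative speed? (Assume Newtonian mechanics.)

v_rel = v_A + v_B = 127.5 + 46.98 = 174.48 mph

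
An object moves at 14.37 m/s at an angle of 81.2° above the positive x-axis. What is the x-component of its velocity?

vₓ = v cos(θ) = 14.37 × cos(81.2°) = 2.2 m/s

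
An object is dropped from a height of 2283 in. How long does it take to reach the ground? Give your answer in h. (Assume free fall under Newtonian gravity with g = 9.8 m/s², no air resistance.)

h = 2283 in × 0.0254 = 57.9882 m
t = √(2h/g) = √(2 × 57.9882 / 9.8) = 3.44011 s
t = 3.44011 s / 3600.0 = 0.0009556 h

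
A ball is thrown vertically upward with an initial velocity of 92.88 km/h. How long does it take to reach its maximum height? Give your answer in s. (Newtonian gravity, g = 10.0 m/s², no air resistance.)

v₀ = 92.88 km/h × 0.2777777777777778 = 25.8 m/s
t_up = v₀ / g = 25.8 / 10.0 = 2.58 s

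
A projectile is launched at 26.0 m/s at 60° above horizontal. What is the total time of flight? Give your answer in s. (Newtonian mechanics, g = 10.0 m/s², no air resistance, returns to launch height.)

T = 2 × v₀ × sin(θ) / g = 2 × 26.0 × sin(60°) / 10.0 = 2 × 26.0 × 0.866025 / 10.0 = 4.503 s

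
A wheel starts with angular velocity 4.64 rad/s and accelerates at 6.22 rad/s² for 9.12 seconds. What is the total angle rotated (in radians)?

θ = ω₀t + ½αt² = 4.64×9.12 + ½×6.22×9.12² = 300.99 rad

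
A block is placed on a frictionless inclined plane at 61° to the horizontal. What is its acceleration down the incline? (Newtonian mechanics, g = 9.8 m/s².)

a = g sin(θ) = 9.8 × sin(61°) = 9.8 × 0.8746 = 8.57 m/s²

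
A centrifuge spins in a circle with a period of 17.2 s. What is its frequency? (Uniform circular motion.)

f = 1/T = 1/17.2 = 0.0581 Hz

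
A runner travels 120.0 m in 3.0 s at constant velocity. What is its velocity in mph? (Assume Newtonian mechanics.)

v = d / t = 120.0 / 3.0 = 40.0 m/s
v = 40.0 m/s / 0.44704 = 89.48 mph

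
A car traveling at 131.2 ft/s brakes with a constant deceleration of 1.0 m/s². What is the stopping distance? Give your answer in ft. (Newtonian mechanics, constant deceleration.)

v₀ = 131.2 ft/s × 0.3048 = 39.9898 m/s
d = v₀² / (2a) = 39.9898² / (2 × 1.0) = 1599.18 / 2.0 = 799.59 m
d = 799.59 m / 0.3048 = 2623 ft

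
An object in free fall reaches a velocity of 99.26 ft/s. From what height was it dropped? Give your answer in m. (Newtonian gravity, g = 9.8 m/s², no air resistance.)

v = 99.26 ft/s × 0.3048 = 30.2544 m/s
h = v² / (2g) = 30.2544² / (2 × 9.8) = 46.7 m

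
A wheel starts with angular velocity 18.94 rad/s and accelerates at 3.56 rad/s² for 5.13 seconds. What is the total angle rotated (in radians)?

θ = ω₀t + ½αt² = 18.94×5.13 + ½×3.56×5.13² = 144.01 rad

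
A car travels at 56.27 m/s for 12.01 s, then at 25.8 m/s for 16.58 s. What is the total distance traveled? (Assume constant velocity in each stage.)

d₁ = v₁t₁ = 56.27 × 12.01 = 675.8027 m
d₂ = v₂t₂ = 25.8 × 16.58 = 427.764 m
d_total = 675.8027 + 427.764 = 1103.57 m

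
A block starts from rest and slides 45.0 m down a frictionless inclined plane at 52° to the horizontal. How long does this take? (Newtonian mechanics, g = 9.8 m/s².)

a = g sin(θ) = 9.8 × sin(52°) = 7.7225 m/s²
t = √(2d/a) = √(2 × 45.0 / 7.7225) = 3.41 s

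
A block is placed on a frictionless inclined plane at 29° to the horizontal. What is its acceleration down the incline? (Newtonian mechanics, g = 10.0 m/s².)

a = g sin(θ) = 10.0 × sin(29°) = 10.0 × 0.4848 = 4.85 m/s²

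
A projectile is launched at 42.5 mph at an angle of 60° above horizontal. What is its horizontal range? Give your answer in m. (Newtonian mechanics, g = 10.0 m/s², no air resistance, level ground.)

v₀ = 42.5 mph × 0.44704 = 18.9992 m/s
R = v₀² × sin(2θ) / g = 18.9992² × sin(2 × 60°) / 10.0 = 360.97 × 0.866025 / 10.0 = 31.26 m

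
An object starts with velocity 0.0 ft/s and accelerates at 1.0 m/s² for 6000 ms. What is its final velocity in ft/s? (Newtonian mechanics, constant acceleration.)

v₀ = 0.0 ft/s × 0.3048 = 0.0 m/s
t = 6000 ms × 0.001 = 6.0 s
v = v₀ + a × t = 0.0 + 1.0 × 6.0 = 6.0 m/s
v = 6.0 m/s / 0.3048 = 19.69 ft/s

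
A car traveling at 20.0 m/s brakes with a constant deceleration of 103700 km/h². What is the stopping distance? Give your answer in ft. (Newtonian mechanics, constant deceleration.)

a = 103700 km/h² × 7.716049382716049e-05 = 8.00154 m/s²
d = v₀² / (2a) = 20.0² / (2 × 8.00154) = 400.0 / 16.0031 = 24.9952 m
d = 24.9952 m / 0.3048 = 82.01 ft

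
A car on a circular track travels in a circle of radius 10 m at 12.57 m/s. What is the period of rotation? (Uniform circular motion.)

T = 2πr/v = 2π×10/12.57 = 5.0 s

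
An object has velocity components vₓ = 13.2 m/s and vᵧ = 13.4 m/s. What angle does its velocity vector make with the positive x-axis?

θ = arctan(vᵧ/vₓ) = arctan(13.4/13.2) = 45.43°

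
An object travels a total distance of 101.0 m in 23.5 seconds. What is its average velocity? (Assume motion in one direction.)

v_avg = Δd / Δt = 101.0 / 23.5 = 4.3 m/s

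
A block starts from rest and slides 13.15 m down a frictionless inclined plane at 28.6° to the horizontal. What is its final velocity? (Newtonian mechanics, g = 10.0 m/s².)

a = g sin(θ) = 10.0 × sin(28.6°) = 4.7869 m/s²
v = √(2ad) = √(2 × 4.7869 × 13.15) = 11.22 m/s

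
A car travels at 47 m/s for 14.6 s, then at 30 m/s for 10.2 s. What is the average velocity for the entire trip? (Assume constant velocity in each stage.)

d₁ = v₁t₁ = 47 × 14.6 = 686.2 m
d₂ = v₂t₂ = 30 × 10.2 = 306.0 m
d_total = 992.2 m, t_total = 24.8 s
v_avg = d_total/t_total = 992.2/24.8 = 40.01 m/s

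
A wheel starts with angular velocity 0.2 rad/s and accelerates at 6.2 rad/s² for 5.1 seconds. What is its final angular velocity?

ω = ω₀ + αt = 0.2 + 6.2 × 5.1 = 31.82 rad/s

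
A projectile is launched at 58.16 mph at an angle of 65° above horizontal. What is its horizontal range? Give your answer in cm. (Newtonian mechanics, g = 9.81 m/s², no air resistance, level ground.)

v₀ = 58.16 mph × 0.44704 = 25.9998 m/s
R = v₀² × sin(2θ) / g = 25.9998² × sin(2 × 65°) / 9.81 = 675.99 × 0.766044 / 9.81 = 52.7868 m
R = 52.7868 m / 0.01 = 5279 cm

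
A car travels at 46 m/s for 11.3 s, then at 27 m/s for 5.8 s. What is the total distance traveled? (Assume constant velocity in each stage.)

d₁ = v₁t₁ = 46 × 11.3 = 519.8 m
d₂ = v₂t₂ = 27 × 5.8 = 156.6 m
d_total = 519.8 + 156.6 = 676.4 m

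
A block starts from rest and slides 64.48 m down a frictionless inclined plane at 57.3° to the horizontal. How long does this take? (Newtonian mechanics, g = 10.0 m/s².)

a = g sin(θ) = 10.0 × sin(57.3°) = 8.4151 m/s²
t = √(2d/a) = √(2 × 64.48 / 8.4151) = 3.91 s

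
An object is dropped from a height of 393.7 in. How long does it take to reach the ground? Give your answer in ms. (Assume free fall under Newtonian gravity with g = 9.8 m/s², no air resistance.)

h = 393.7 in × 0.0254 = 9.99998 m
t = √(2h/g) = √(2 × 9.99998 / 9.8) = 1.42857 s
t = 1.42857 s / 0.001 = 1429 ms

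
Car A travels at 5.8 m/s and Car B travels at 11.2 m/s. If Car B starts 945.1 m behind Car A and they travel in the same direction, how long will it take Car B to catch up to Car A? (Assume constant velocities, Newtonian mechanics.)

Relative speed: v_rel = 11.2 - 5.8 = 5.4 m/s
Time to catch: t = d₀/v_rel = 945.1/5.4 = 175.02 s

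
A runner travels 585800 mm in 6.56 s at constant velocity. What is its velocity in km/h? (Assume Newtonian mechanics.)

d = 585800 mm × 0.001 = 585.8 m
v = d / t = 585.8 / 6.56 = 89.2988 m/s
v = 89.2988 m/s / 0.2777777777777778 = 321.5 km/h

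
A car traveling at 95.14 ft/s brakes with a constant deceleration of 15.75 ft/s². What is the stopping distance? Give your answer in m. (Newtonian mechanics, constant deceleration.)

v₀ = 95.14 ft/s × 0.3048 = 28.9987 m/s
a = 15.75 ft/s² × 0.3048 = 4.8006 m/s²
d = v₀² / (2a) = 28.9987² / (2 × 4.8006) = 840.925 / 9.6012 = 87.59 m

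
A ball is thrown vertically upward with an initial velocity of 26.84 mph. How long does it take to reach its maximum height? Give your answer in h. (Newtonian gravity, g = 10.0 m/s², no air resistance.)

v₀ = 26.84 mph × 0.44704 = 11.9986 m/s
t_up = v₀ / g = 11.9986 / 10.0 = 1.19986 s
t_up = 1.19986 s / 3600.0 = 0.0003333 h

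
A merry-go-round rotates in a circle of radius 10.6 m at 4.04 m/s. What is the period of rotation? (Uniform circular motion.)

T = 2πr/v = 2π×10.6/4.04 = 16.49 s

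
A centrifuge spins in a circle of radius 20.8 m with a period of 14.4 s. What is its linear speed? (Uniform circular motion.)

v = 2πr/T = 2π×20.8/14.4 = 9.08 m/s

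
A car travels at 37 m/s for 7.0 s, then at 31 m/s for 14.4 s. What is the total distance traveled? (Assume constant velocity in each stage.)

d₁ = v₁t₁ = 37 × 7.0 = 259.0 m
d₂ = v₂t₂ = 31 × 14.4 = 446.4 m
d_total = 259.0 + 446.4 = 705.4 m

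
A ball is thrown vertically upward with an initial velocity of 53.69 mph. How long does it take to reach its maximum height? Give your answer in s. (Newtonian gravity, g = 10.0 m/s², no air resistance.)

v₀ = 53.69 mph × 0.44704 = 24.0016 m/s
t_up = v₀ / g = 24.0016 / 10.0 = 2.4 s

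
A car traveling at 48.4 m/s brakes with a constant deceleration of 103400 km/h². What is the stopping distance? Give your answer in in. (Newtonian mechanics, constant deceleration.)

a = 103400 km/h² × 7.716049382716049e-05 = 7.9784 m/s²
d = v₀² / (2a) = 48.4² / (2 × 7.9784) = 2342.56 / 15.9568 = 146.806 m
d = 146.806 m / 0.0254 = 5780 in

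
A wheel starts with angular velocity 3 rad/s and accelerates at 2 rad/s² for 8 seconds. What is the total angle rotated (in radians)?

θ = ω₀t + ½αt² = 3×8 + ½×2×8² = 88.0 rad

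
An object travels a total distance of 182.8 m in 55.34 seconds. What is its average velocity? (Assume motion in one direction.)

v_avg = Δd / Δt = 182.8 / 55.34 = 3.3 m/s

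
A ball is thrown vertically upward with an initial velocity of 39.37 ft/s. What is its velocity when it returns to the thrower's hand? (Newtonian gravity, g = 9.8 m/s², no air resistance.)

By conservation of energy (no air resistance), the ball returns to the throw height with the same speed as launch, but directed downward.
|v_ground| = v₀ = 39.37 ft/s
v_ground = 39.37 ft/s (downward)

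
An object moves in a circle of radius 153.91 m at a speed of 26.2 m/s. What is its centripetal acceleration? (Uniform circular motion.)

a_c = v²/r = 26.2²/153.91 = 686.44/153.91 = 4.46 m/s²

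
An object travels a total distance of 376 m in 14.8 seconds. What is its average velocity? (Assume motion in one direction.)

v_avg = Δd / Δt = 376 / 14.8 = 25.41 m/s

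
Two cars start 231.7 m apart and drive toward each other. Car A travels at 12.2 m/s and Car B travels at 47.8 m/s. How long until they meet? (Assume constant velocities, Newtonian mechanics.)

Combined speed: v_combined = 12.2 + 47.8 = 60.0 m/s
Time to meet: t = d/v_combined = 231.7/60.0 = 3.86 s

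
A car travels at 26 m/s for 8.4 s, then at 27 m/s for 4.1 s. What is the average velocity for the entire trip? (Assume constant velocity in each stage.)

d₁ = v₁t₁ = 26 × 8.4 = 218.4 m
d₂ = v₂t₂ = 27 × 4.1 = 110.7 m
d_total = 329.1 m, t_total = 12.5 s
v_avg = d_total/t_total = 329.1/12.5 = 26.33 m/s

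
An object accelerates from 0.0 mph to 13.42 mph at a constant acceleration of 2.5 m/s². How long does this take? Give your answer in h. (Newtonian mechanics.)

v₀ = 0.0 mph × 0.44704 = 0.0 m/s
v = 13.42 mph × 0.44704 = 5.99928 m/s
t = (v - v₀) / a = (5.99928 - 0.0) / 2.5 = 2.39971 s
t = 2.39971 s / 3600.0 = 0.0006666 h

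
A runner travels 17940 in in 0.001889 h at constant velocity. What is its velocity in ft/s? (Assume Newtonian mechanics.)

d = 17940 in × 0.0254 = 455.676 m
t = 0.001889 h × 3600.0 = 6.8004 s
v = d / t = 455.676 / 6.8004 = 67.0072 m/s
v = 67.0072 m/s / 0.3048 = 219.8 ft/s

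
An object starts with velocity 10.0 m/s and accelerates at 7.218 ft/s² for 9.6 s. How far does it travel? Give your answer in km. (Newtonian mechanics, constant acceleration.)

a = 7.218 ft/s² × 0.3048 = 2.20005 m/s²
d = v₀ × t + ½ × a × t² = 10.0 × 9.6 + 0.5 × 2.20005 × 9.6² = 197.378 m
d = 197.378 m / 1000.0 = 0.1974 km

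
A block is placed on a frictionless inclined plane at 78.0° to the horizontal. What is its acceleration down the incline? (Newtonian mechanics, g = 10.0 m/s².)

a = g sin(θ) = 10.0 × sin(78.0°) = 10.0 × 0.9781 = 9.78 m/s²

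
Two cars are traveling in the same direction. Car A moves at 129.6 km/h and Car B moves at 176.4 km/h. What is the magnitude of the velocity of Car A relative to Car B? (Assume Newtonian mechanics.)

v_rel = |v_A - v_B| = |129.6 - 176.4| = 46.8 km/h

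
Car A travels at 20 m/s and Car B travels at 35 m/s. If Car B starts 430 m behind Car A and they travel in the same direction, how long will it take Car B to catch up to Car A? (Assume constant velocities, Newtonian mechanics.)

Relative speed: v_rel = 35 - 20 = 15 m/s
Time to catch: t = d₀/v_rel = 430/15 = 28.67 s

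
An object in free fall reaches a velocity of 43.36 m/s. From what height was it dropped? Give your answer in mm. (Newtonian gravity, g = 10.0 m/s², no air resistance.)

h = v² / (2g) = 43.36² / (2 × 10.0) = 94.0045 m
h = 94.0045 m / 0.001 = 94000 mm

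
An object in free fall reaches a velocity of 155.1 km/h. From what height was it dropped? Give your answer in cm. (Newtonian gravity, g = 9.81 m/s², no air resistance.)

v = 155.1 km/h × 0.2777777777777778 = 43.0833 m/s
h = v² / (2g) = 43.0833² / (2 × 9.81) = 94.6061 m
h = 94.6061 m / 0.01 = 9461 cm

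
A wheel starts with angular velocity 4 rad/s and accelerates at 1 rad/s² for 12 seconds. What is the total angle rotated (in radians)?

θ = ω₀t + ½αt² = 4×12 + ½×1×12² = 120.0 rad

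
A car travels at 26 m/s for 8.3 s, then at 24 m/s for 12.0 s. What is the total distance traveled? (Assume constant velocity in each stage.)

d₁ = v₁t₁ = 26 × 8.3 = 215.8 m
d₂ = v₂t₂ = 24 × 12.0 = 288.0 m
d_total = 215.8 + 288.0 = 503.8 m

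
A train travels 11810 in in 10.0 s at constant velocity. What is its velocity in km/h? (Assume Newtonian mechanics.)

d = 11810 in × 0.0254 = 299.974 m
v = d / t = 299.974 / 10.0 = 29.9974 m/s
v = 29.9974 m/s / 0.2777777777777778 = 108.0 km/h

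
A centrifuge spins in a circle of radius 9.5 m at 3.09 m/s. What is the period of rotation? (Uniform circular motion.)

T = 2πr/v = 2π×9.5/3.09 = 19.32 s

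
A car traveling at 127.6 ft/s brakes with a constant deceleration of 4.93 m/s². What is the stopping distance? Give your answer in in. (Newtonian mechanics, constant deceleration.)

v₀ = 127.6 ft/s × 0.3048 = 38.8925 m/s
d = v₀² / (2a) = 38.8925² / (2 × 4.93) = 1512.63 / 9.86 = 153.411 m
d = 153.411 m / 0.0254 = 6040 in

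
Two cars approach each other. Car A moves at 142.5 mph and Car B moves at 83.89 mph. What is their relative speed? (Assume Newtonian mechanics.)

v_rel = v_A + v_B = 142.5 + 83.89 = 226.39 mph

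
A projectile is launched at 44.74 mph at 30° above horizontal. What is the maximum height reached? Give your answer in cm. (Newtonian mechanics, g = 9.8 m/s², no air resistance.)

v₀ = 44.74 mph × 0.44704 = 20.0006 m/s
H = v₀² × sin²(θ) / (2g) = 20.0006² × sin(30°)² / (2 × 9.8) = 400.024 × 0.25 / 19.6 = 5.10235 m
H = 5.10235 m / 0.01 = 510.2 cm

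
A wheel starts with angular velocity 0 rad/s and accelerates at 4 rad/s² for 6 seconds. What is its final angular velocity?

ω = ω₀ + αt = 0 + 4 × 6 = 24 rad/s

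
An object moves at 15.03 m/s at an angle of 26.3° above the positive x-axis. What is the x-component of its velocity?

vₓ = v cos(θ) = 15.03 × cos(26.3°) = 13.47 m/s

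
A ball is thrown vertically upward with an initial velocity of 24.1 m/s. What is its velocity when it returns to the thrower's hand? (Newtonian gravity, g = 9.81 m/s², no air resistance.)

By conservation of energy (no air resistance), the ball returns to the throw height with the same speed as launch, but directed downward.
|v_ground| = v₀ = 24.1 m/s
v_ground = 24.1 m/s (downward)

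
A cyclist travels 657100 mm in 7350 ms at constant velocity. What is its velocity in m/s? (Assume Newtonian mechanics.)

d = 657100 mm × 0.001 = 657.1 m
t = 7350 ms × 0.001 = 7.35 s
v = d / t = 657.1 / 7.35 = 89.4 m/s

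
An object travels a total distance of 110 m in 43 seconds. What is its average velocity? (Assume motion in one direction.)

v_avg = Δd / Δt = 110 / 43 = 2.56 m/s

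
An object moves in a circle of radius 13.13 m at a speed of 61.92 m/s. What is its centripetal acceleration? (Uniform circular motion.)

a_c = v²/r = 61.92²/13.13 = 3834.0864/13.13 = 292.01 m/s²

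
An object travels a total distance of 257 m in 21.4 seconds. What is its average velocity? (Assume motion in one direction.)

v_avg = Δd / Δt = 257 / 21.4 = 12.01 m/s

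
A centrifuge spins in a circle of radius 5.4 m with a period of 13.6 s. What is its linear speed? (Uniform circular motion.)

v = 2πr/T = 2π×5.4/13.6 = 2.49 m/s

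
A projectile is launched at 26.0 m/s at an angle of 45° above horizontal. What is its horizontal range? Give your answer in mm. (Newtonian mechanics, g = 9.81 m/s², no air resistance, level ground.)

R = v₀² × sin(2θ) / g = 26.0² × sin(2 × 45°) / 9.81 = 676.0 × 1.0 / 9.81 = 68.9093 m
R = 68.9093 m / 0.001 = 68910 mm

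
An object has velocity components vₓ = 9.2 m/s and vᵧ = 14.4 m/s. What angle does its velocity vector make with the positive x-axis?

θ = arctan(vᵧ/vₓ) = arctan(14.4/9.2) = 57.43°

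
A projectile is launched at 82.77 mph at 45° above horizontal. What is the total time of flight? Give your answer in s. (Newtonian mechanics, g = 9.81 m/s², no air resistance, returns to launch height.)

v₀ = 82.77 mph × 0.44704 = 37.0015 m/s
T = 2 × v₀ × sin(θ) / g = 2 × 37.0015 × sin(45°) / 9.81 = 2 × 37.0015 × 0.707107 / 9.81 = 5.334 s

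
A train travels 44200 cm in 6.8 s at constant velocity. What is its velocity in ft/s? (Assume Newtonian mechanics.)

d = 44200 cm × 0.01 = 442.0 m
v = d / t = 442.0 / 6.8 = 65.0 m/s
v = 65.0 m/s / 0.3048 = 213.3 ft/s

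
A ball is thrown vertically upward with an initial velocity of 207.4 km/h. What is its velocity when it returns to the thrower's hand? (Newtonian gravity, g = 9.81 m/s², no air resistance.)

By conservation of energy (no air resistance), the ball returns to the throw height with the same speed as launch, but directed downward.
|v_ground| = v₀ = 207.4 km/h
v_ground = 207.4 km/h (downward)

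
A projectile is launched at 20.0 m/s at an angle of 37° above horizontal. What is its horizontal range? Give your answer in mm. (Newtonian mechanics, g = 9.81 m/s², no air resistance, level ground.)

R = v₀² × sin(2θ) / g = 20.0² × sin(2 × 37°) / 9.81 = 400.0 × 0.961262 / 9.81 = 39.1952 m
R = 39.1952 m / 0.001 = 39200 mm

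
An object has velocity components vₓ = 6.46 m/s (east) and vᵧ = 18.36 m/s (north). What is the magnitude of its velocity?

|v| = √(vₓ² + vᵧ²) = √(6.46² + 18.36²) = √(378.8212) = 19.46 m/s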